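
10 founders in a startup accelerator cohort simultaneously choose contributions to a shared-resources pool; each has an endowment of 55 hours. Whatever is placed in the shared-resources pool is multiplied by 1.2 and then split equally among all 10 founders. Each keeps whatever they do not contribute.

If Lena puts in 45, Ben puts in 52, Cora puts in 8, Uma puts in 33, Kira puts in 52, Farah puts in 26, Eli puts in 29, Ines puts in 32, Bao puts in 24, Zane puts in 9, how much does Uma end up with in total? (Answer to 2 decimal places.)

59.20 hours

Total contributed: 45 + 52 + 8 + 33 + 52 + 26 + 29 + 32 + 24 + 9 = 310.
Each receives 1.2 × 310 / 10 = 37.20 from the shared-resources pool.
Uma keeps 55 − 33 = 22, so Uma's payoff is 22 + 37.20 = 59.20.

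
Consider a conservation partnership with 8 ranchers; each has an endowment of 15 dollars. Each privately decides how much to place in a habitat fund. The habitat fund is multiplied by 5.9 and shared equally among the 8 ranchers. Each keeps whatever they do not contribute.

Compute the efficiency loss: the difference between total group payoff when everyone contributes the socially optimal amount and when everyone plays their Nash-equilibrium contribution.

588.00 dollars

Each contributed unit returns 5.9/8 = 0.7375 to its contributor — below 1 — so contributing 0 is dominant for every player. At the Nash equilibrium everyone keeps their 15, and the group total is 8 × 15 = 120.
Each contributed unit returns 5.900 to the group as a whole (0.7375 to each of 8 players), which exceeds 1, so the social optimum is full contribution: group total = 5.900 × 120 = 708.00.
Efficiency loss = 708.00 − 120 = 588.00.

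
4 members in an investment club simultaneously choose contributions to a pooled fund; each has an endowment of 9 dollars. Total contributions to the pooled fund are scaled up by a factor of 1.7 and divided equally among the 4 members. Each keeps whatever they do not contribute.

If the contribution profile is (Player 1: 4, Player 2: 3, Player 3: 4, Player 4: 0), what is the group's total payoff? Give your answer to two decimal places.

Total contributed: 4 + 3 + 4 + 0 = 11; total kept: 4 × 9 − 11 = 25.
The pooled fund pays out 1.7 × 11 = 18.70 in aggregate.
Group total = 25 + 18.70 = 43.70.

43.70 dollars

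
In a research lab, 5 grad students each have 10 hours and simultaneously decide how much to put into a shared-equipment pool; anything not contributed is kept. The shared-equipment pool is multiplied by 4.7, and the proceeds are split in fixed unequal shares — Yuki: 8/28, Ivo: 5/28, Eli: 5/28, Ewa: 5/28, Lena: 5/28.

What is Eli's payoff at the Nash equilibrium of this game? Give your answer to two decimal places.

Player j's private return per contributed unit is 4.7 × (j's share). Contributing is weakly dominant for j when that share is at least 1/4.7 = 0.2128, and contributing 0 is dominant otherwise.
Only Yuki (8/28) clears that bar, contributing 10; the remaining 4 contribute 0. Total contributed: 10.
Eli keeps 10 and receives 4.7 × 10 × 5/28 = 8.39 from the shared-equipment pool, for a payoff of 18.39.

18.39 hours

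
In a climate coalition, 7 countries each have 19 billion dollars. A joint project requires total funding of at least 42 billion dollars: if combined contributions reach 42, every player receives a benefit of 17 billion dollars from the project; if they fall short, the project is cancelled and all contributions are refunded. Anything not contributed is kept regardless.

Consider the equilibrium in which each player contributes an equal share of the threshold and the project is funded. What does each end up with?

30 billion dollars

Equal share of the threshold: 42/7 = 6.
At this profile no one gains by cutting their contribution: any cut drops the total below 42, the project is cancelled, contributions are refunded, and the deviator ends with 19, which is less than 19 − 6 + 17 = 30. Contributing more than 6 just wastes the excess. So contributing exactly 6 is a best response.
Each player's payoff: 19 − 6 + 17 = 30.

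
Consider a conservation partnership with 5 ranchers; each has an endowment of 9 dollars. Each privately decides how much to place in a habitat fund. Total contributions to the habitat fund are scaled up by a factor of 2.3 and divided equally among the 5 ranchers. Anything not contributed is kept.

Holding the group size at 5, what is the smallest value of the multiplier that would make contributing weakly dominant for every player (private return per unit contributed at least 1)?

5

A contributed unit returns (multiplier)/5 to its contributor.
This reaches 1 exactly when the multiplier is 5.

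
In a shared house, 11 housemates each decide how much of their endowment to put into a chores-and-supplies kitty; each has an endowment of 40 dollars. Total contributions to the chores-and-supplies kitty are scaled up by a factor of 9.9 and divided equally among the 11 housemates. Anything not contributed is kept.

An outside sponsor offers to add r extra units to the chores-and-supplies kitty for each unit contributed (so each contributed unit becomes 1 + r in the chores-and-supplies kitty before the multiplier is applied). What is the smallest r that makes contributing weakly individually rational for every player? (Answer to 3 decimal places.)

With matching at rate r, one contributed unit becomes (1 + r) in the chores-and-supplies kitty and returns 9.9 × (1 + r) / 11 to the contributor.
Setting this equal to 1: 1 + r = 11/9.9 = 1.1111.
So the minimum matching rate is r = 1.1111 − 1 = 0.111.

0.111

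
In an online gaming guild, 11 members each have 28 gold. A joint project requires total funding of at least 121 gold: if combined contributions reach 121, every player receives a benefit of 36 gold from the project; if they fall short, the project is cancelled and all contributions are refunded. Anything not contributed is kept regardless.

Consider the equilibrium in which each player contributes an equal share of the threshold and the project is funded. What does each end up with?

Equal share of the threshold: 121/11 = 11.
At this profile no one gains by cutting their contribution: any cut drops the total below 121, the project is cancelled, contributions are refunded, and the deviator ends with 28, which is less than 28 − 11 + 36 = 53. Contributing more than 11 just wastes the excess. So contributing exactly 11 is a best response.
Each player's payoff: 28 − 11 + 36 = 53.

53 gold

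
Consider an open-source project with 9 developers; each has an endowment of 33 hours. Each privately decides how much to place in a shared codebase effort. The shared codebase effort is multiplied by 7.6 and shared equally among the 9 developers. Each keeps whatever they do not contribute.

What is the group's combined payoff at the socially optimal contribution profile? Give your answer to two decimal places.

Each contributed unit returns 7.600 to the group as a whole (0.8444 to each of 9 players), which exceeds 1, so the social optimum is full contribution: group total = 7.600 × 297 = 2257.20.

2257.20 hours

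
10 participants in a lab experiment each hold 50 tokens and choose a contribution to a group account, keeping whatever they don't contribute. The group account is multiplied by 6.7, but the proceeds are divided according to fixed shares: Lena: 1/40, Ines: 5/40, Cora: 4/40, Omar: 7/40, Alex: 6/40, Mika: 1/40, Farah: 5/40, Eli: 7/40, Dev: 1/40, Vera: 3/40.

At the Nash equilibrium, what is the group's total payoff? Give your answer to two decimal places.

1355.00 tokens

A player with share s gets back 6.7·s per unit contributed, so full contribution is dominant for anyone with s > 1/6.7 = 0.1493 and zero contribution is dominant for anyone below.
Omar, Alex and Eli clear that bar, contributing 50 each; the remaining 7 contribute 0. Total contributed: 150.
The group account pays out 6.7 × 150 = 1005.00 in total (split across the unequal shares, but the aggregate is all that matters for the group sum).
The 7 free-riders keep 50 each, adding 350. Group total = 350 + 1005.00 = 1355.00.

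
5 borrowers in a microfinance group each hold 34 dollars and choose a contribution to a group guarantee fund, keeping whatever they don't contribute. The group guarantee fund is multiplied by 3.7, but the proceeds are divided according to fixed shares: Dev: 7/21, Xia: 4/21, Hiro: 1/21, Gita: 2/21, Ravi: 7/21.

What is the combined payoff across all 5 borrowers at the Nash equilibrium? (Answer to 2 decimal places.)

353.60 dollars

Player j's private return per contributed unit is 3.7 × (j's share). Contributing is weakly dominant for j when that share is at least 1/3.7 = 0.2703, and contributing 0 is dominant otherwise.
Dev and Ravi clear that bar, contributing 34 each; the remaining 3 contribute 0. Total contributed: 68.
The group guarantee fund pays out 3.7 × 68 = 251.60 in total (split across the unequal shares, but the aggregate is all that matters for the group sum).
The 3 free-riders keep 34 each, adding 102. Group total = 102 + 251.60 = 353.60.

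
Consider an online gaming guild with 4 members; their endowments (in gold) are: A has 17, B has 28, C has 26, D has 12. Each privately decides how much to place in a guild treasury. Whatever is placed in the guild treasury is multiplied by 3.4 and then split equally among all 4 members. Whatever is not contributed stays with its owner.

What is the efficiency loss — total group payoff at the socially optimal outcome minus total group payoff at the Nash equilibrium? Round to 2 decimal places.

199.20 gold

The private return per contributed unit is 3.4/4 = 0.8500 < 1 for every player regardless of endowment, so the Nash equilibrium is zero contribution and the group total is Σ E_j = 17 + 28 + 26 + 12 = 83.
Each contributed unit returns 3.400 to the group, so the social optimum is full contribution by everyone: group total = 3.400 × 83 = 282.20.
Efficiency loss = (3.400 − 1) × 83 = 199.20.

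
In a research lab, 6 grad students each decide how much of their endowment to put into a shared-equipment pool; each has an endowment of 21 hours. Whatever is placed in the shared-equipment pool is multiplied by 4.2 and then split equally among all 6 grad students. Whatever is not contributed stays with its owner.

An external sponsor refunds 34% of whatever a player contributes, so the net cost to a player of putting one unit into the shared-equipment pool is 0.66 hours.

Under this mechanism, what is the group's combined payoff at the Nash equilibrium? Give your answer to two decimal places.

572.04 hours

Under the mechanism each unit contributed yields (4.2/6) / 0.66 = 1.0606 back to its contributor per unit of net cost, which exceeds 1, making full contribution the dominant choice for everyone.
So the Nash equilibrium is full contribution by all 6; the group earns 6 × (21 × 0.34 + 4.2 × 21) = 572.04.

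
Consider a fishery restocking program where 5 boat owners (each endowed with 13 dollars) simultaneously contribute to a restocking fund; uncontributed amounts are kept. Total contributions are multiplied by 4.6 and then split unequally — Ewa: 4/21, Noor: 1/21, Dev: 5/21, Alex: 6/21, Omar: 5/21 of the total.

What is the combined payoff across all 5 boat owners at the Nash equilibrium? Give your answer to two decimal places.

Each unit j contributes comes back to j as 4.6 × (j's share), so j prefers to contribute only if that share exceeds 1/4.6 = 0.2174; otherwise keeping the unit dominates.
Dev, Alex and Omar are above the threshold, contributing 13 each; the remaining 2 contribute 0. Total contributed: 39.
The restocking fund pays out 4.6 × 39 = 179.40 in total (split across the unequal shares, but the aggregate is all that matters for the group sum).
The 2 free-riders keep 13 each, adding 26. Group total = 26 + 179.40 = 205.40.

205.40 dollars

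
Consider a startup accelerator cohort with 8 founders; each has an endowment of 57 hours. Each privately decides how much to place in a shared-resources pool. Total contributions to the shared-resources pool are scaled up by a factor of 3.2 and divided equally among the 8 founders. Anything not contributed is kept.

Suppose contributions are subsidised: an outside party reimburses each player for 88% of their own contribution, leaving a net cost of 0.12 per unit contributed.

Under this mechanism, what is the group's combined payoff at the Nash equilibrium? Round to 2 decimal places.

1860.48 hours

The effective private return per unit is now (3.2/8) / 0.12 = 3.3333 > 1, so every player's dominant strategy flips to full contribution.
So the Nash equilibrium is full contribution by all 8; the group earns 8 × (57 × 0.88 + 3.2 × 57) = 1860.48.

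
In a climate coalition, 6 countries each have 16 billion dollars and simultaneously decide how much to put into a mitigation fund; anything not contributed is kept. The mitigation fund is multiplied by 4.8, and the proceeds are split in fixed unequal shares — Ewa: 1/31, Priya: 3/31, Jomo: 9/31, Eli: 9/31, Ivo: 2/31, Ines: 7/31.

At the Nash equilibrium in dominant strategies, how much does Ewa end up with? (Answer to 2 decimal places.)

23.43 billion dollars

Player j's private return per contributed unit is 4.8 × (j's share). Contributing is weakly dominant for j when that share is at least 1/4.8 = 0.2083, and contributing 0 is dominant otherwise.
Jomo, Eli and Ines clear that bar, contributing 16 each; the remaining 3 contribute 0. Total contributed: 48.
Ewa keeps 16 and receives 4.8 × 48 × 1/31 = 7.43 from the mitigation fund, for a payoff of 23.43.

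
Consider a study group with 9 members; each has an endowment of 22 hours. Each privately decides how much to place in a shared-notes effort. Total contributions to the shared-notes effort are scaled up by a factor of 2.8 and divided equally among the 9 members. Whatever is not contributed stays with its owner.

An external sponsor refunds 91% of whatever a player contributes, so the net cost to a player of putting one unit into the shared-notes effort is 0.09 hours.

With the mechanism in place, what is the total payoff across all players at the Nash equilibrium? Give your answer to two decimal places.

734.58 hours

Under the mechanism each unit contributed yields (2.8/9) / 0.09 = 3.4568 back to its contributor per unit of net cost, which exceeds 1, making full contribution the dominant choice for everyone.
So the Nash equilibrium is full contribution by all 9; the group earns 9 × (22 × 0.91 + 2.8 × 22) = 734.58.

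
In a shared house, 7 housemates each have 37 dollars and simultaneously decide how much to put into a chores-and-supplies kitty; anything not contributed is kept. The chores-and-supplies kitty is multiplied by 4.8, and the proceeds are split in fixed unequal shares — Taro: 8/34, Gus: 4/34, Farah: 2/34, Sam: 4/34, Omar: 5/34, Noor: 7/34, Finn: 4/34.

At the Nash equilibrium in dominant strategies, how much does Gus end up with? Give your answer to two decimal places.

57.89 dollars

Player j's private return per contributed unit is 4.8 × (j's share). Contributing is weakly dominant for j when that share is at least 1/4.8 = 0.2083, and contributing 0 is dominant otherwise.
The only share above 0.2083 is Taro's 8/34, contributing 37; the remaining 6 contribute 0. Total contributed: 37.
Gus keeps 37 and receives 4.8 × 37 × 4/34 = 20.89 from the chores-and-supplies kitty, for a payoff of 57.89.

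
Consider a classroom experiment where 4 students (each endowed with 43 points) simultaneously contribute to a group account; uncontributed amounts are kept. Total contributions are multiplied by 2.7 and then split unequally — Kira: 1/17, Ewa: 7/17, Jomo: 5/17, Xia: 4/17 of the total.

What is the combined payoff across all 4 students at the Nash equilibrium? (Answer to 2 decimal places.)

A player with share s gets back 2.7·s per unit contributed, so full contribution is dominant for anyone with s > 1/2.7 = 0.3704 and zero contribution is dominant for anyone below.
Ewa alone (share 7/17) is above the threshold, contributing 43; the remaining 3 contribute 0. Total contributed: 43.
The group account pays out 2.7 × 43 = 116.10 in total (split across the unequal shares, but the aggregate is all that matters for the group sum).
The 3 free-riders keep 43 each, adding 129. Group total = 129 + 116.10 = 245.10.

245.10 points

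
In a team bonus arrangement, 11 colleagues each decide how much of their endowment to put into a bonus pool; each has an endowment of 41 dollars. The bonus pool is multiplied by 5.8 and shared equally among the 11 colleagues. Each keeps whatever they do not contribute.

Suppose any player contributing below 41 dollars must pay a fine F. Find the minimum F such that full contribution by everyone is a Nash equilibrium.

19.38 dollars

Given the others contribute fully, the best deviation is to contribute 0 (any partial contribution still incurs the fine and gives up units whose private return 0.5273 is below 1).
Deviating from 41 to 0 saves 41 dollars but forfeits the deviator's share of the drop in the bonus pool: 5.8/11 × 41 = 21.62.
So the deviation gain is 41 − 21.62 = 19.38, and the fine must be at least 19.38 dollars to wipe it out.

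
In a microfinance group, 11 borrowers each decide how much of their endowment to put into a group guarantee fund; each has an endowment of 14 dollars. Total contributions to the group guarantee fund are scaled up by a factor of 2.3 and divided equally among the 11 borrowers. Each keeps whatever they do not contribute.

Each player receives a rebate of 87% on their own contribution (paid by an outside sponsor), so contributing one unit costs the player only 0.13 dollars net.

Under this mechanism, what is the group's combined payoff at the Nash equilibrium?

Under the mechanism each unit contributed yields (2.3/11) / 0.13 = 1.6084 back to its contributor per unit of net cost, which exceeds 1, making full contribution the dominant choice for everyone.
So the Nash equilibrium is full contribution by all 11; the group earns 11 × (14 × 0.87 + 2.3 × 14) = 488.18.

488.18 dollars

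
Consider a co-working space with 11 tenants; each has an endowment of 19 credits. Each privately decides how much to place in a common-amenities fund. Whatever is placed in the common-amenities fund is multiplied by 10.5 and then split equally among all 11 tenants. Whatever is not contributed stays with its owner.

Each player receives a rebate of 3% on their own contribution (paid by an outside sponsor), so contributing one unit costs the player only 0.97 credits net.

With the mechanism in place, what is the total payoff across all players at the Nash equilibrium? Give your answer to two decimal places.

The effective private return is (10.5/11) / 0.97 = 0.9841, which is still under 1, so the mechanism doesn't change anyone's dominant strategy: zero contribution.
At the Nash equilibrium no one contributes; group total payoff = 11 × 19 = 209.

209.00 credits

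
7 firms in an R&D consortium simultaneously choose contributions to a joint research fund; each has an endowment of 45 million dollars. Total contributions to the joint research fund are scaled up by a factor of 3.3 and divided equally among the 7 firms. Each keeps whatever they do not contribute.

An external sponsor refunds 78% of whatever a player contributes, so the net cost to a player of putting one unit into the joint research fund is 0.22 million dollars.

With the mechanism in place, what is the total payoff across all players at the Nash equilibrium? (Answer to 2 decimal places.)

Under the mechanism each unit contributed yields (3.3/7) / 0.22 = 2.1429 back to its contributor per unit of net cost, which exceeds 1, making full contribution the dominant choice for everyone.
So the Nash equilibrium is full contribution by all 7; the group earns 7 × (45 × 0.78 + 3.3 × 45) = 1285.20.

1285.20 million dollars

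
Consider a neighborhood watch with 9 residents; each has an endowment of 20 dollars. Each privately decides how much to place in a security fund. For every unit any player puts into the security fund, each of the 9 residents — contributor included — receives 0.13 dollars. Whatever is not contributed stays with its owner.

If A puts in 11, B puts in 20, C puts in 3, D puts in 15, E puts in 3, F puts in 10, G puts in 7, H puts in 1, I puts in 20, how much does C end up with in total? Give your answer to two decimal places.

Total contributed: 11 + 20 + 3 + 15 + 3 + 10 + 7 + 1 + 20 = 90.
Each receives 0.13 × 90 = 11.70 from the security fund.
C keeps 20 − 3 = 17, so C's payoff is 17 + 11.70 = 28.70.

28.70 dollars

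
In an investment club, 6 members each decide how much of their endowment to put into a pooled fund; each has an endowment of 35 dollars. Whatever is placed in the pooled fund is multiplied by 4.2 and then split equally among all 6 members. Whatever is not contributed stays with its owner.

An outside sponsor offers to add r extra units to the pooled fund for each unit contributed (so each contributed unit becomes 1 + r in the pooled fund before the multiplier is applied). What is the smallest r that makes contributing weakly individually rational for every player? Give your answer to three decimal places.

With matching at rate r, one contributed unit becomes (1 + r) in the pooled fund and returns 4.2 × (1 + r) / 6 to the contributor.
Setting this equal to 1: 1 + r = 6/4.2 = 1.4286.
So the minimum matching rate is r = 1.4286 − 1 = 0.429.

0.429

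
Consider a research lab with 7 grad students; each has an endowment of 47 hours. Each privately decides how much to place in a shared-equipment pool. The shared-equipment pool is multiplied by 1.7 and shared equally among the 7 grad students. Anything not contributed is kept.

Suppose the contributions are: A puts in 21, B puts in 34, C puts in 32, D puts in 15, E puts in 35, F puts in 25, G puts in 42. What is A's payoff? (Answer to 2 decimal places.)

75.54 hours

Total contributed: 21 + 34 + 32 + 15 + 35 + 25 + 42 = 204.
Each receives 1.7 × 204 / 7 = 49.54 from the shared-equipment pool.
A keeps 47 − 21 = 26, so A's payoff is 26 + 49.54 = 75.54.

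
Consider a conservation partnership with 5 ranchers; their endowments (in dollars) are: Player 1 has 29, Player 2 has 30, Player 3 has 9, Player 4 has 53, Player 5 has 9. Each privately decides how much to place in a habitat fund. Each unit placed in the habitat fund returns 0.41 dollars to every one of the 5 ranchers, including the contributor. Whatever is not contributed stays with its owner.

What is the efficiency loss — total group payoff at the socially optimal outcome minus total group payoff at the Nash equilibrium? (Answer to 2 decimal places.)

The private return per contributed unit is 0.41 < 1 for everyone, so the Nash equilibrium is zero contribution and the group total is Σ E_j = 29 + 30 + 9 + 53 + 9 = 130.
Each contributed unit returns 2.050 to the group, so the social optimum is full contribution by everyone: group total = 2.050 × 130 = 266.50.
Efficiency loss = (2.050 − 1) × 130 = 136.50.

136.50 dollars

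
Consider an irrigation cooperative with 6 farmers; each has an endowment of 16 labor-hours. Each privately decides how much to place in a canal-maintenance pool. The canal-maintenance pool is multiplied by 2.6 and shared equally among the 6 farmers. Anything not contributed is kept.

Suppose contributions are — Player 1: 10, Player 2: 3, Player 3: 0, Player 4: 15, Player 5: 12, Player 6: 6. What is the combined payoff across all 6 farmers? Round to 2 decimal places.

Total contributed: 10 + 3 + 0 + 15 + 12 + 6 = 46; total kept: 6 × 16 − 46 = 50.
The canal-maintenance pool pays out 2.6 × 46 = 119.60 in aggregate.
Group total = 50 + 119.60 = 169.60.

169.60 labor-hours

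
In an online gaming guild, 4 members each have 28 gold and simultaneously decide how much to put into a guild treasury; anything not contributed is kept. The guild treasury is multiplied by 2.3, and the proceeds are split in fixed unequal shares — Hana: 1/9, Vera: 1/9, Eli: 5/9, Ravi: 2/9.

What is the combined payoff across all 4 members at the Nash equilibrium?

148.40 gold

For player j, contributing a unit is worthwhile iff 2.3 × (j's share) ≥ 1, i.e. iff j's share is at least 0.4348.
Only Eli (5/9) clears that bar, contributing 28; the remaining 3 contribute 0. Total contributed: 28.
The guild treasury pays out 2.3 × 28 = 64.40 in total (split across the unequal shares, but the aggregate is all that matters for the group sum).
The 3 free-riders keep 28 each, adding 84. Group total = 84 + 64.40 = 148.40.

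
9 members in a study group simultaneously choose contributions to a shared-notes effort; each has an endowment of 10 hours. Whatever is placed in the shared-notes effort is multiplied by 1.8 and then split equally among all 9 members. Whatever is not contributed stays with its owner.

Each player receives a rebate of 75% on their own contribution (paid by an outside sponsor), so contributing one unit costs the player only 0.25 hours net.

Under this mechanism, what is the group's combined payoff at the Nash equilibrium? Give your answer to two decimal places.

Even with the mechanism, each unit contributed returns only (1.8/9) / 0.25 = 0.8000 per unit of net cost, so contributing nothing is still dominant.
At the Nash equilibrium no one contributes; group total payoff = 9 × 10 = 90.

90.00 hours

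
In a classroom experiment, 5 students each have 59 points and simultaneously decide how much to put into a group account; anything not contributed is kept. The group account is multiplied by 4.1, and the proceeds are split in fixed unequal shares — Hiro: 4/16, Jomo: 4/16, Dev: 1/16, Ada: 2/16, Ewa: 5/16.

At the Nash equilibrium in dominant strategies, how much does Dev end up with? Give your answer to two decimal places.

104.36 points

Player j's private return per contributed unit is 4.1 × (j's share). Contributing is weakly dominant for j when that share is at least 1/4.1 = 0.2439, and contributing 0 is dominant otherwise.
Hiro, Jomo and Ewa are above the threshold, contributing 59 each; the remaining 2 contribute 0. Total contributed: 177.
Dev keeps 59 and receives 4.1 × 177 × 1/16 = 45.36 from the group account, for a payoff of 104.36.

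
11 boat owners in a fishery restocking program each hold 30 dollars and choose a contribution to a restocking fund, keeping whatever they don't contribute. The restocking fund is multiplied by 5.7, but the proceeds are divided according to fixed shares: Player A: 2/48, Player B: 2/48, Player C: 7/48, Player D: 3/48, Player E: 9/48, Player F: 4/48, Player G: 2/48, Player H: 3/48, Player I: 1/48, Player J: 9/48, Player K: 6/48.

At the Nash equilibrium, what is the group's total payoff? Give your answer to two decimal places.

612.00 dollars

Player j's private return per contributed unit is 5.7 × (j's share). Contributing is weakly dominant for j when that share is at least 1/5.7 = 0.1754, and contributing 0 is dominant otherwise.
Player E and Player J clear that bar, contributing 30 each; the remaining 9 contribute 0. Total contributed: 60.
The restocking fund pays out 5.7 × 60 = 342.00 in total (split across the unequal shares, but the aggregate is all that matters for the group sum).
The 9 free-riders keep 30 each, adding 270. Group total = 270 + 342.00 = 612.00.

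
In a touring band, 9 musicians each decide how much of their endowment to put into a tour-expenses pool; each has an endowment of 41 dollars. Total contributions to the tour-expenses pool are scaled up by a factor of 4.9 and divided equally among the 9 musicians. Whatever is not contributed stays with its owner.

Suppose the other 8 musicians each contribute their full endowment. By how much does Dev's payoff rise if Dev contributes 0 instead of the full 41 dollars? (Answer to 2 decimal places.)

Switching from a contribution of 41 to 0 lets Dev keep an extra 41 dollars, but lowers the tour-expenses pool by 41, which costs Dev their own share of that drop: 4.9/9 × 41 = 22.32.
Net gain = 41 − 22.32 = 18.68. The private return per contributed unit (0.5444) is below 1, so free-riding is indeed the best response regardless of what the others do.

18.68 dollars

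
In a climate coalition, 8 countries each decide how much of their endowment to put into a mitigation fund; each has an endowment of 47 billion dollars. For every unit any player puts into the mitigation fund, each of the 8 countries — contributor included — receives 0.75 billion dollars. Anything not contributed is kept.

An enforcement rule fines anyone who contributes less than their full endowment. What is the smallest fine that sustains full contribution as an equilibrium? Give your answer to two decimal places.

11.75 billion dollars

Given the others contribute fully, the best deviation is to contribute 0 (any partial contribution still incurs the fine and gives up units whose private return 0.75 is below 1).
Deviating from 47 to 0 saves 47 billion dollars but forfeits the deviator's share of the drop in the mitigation fund: 0.75 × 47 = 35.25.
So the deviation gain is 47 − 35.25 = 11.75, and the fine must be at least 11.75 billion dollars to wipe it out.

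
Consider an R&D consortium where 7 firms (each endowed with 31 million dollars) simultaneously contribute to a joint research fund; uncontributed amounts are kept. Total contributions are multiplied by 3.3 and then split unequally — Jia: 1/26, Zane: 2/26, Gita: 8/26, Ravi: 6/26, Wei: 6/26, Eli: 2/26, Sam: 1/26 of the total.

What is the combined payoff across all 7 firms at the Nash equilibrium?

Each unit j contributes comes back to j as 3.3 × (j's share), so j prefers to contribute only if that share exceeds 1/3.3 = 0.3030; otherwise keeping the unit dominates.
Only Gita (8/26) clears that bar, contributing 31; the remaining 6 contribute 0. Total contributed: 31.
The joint research fund pays out 3.3 × 31 = 102.30 in total (split across the unequal shares, but the aggregate is all that matters for the group sum).
The 6 free-riders keep 31 each, adding 186. Group total = 186 + 102.30 = 288.30.

288.30 million dollars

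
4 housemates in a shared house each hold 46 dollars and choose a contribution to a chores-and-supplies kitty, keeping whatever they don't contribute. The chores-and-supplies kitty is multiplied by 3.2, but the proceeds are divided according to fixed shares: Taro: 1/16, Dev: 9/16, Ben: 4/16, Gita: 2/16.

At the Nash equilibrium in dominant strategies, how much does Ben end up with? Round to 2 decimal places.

82.80 dollars

Each unit j contributes comes back to j as 3.2 × (j's share), so j prefers to contribute only if that share exceeds 1/3.2 = 0.3125; otherwise keeping the unit dominates.
Only Dev (9/16) clears that bar, contributing 46; the remaining 3 contribute 0. Total contributed: 46.
Ben keeps 46 and receives 3.2 × 46 × 4/16 = 36.80 from the chores-and-supplies kitty, for a payoff of 82.80.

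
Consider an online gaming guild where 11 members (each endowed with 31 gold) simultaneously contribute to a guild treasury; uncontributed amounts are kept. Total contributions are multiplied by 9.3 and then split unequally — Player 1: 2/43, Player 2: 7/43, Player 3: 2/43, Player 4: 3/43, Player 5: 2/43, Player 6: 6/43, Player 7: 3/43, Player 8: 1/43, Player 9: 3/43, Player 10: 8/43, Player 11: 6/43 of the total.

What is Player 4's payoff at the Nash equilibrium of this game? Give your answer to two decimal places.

111.46 gold

A player with share s gets back 9.3·s per unit contributed, so full contribution is dominant for anyone with s > 1/9.3 = 0.1075 and zero contribution is dominant for anyone below.
Player 2, Player 6, Player 10 and Player 11 clear that bar, contributing 31 each; the remaining 7 contribute 0. Total contributed: 124.
Player 4 keeps 31 and receives 9.3 × 124 × 3/43 = 80.46 from the guild treasury, for a payoff of 111.46.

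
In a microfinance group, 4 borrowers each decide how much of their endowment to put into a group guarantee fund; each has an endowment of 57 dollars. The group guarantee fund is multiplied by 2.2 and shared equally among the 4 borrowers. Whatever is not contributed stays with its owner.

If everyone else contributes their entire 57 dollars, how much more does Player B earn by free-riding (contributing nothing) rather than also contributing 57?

25.65 dollars

Switching from a contribution of 57 to 0 lets Player B keep an extra 57 dollars, but lowers the group guarantee fund by 57, which costs Player B their own share of that drop: 2.2/4 × 57 = 31.35.
Net gain = 57 − 31.35 = 25.65. The private return per contributed unit (0.5500) is below 1, so free-riding is indeed the best response regardless of what the others do.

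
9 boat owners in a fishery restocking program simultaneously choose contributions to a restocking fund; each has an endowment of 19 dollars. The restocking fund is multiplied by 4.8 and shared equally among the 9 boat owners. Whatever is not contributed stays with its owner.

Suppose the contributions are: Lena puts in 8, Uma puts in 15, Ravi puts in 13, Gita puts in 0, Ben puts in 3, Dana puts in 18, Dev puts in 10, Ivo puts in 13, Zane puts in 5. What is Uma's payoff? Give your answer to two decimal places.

Total contributed: 8 + 15 + 13 + 0 + 3 + 18 + 10 + 13 + 5 = 85.
Each receives 4.8 × 85 / 9 = 45.33 from the restocking fund.
Uma keeps 19 − 15 = 4, so Uma's payoff is 4 + 45.33 = 49.33.

49.33 dollars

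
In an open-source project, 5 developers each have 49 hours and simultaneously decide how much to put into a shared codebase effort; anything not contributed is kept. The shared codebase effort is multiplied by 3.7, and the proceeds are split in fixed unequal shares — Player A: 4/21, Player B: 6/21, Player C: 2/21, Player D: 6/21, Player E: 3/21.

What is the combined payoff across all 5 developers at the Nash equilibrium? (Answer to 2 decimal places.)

Player j's private return per contributed unit is 3.7 × (j's share). Contributing is weakly dominant for j when that share is at least 1/3.7 = 0.2703, and contributing 0 is dominant otherwise.
The shares above 0.2703 belong to Player B and Player D, contributing 49 each; the remaining 3 contribute 0. Total contributed: 98.
The shared codebase effort pays out 3.7 × 98 = 362.60 in total (split across the unequal shares, but the aggregate is all that matters for the group sum).
The 3 free-riders keep 49 each, adding 147. Group total = 147 + 362.60 = 509.60.

509.60 hours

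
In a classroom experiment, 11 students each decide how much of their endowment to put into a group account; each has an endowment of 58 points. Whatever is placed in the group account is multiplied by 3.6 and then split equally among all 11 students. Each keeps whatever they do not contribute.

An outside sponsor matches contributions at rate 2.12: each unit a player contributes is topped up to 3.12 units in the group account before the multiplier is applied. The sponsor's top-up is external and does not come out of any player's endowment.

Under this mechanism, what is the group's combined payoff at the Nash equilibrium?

The effective private return per unit is now 3.6 × 3.12 / 11 = 1.0211 > 1, so every player's dominant strategy flips to full contribution.
At the Nash equilibrium everyone contributes 58. Group total payoff = 3.6 × 3.12 × 638 = 7166.02.

7166.02 points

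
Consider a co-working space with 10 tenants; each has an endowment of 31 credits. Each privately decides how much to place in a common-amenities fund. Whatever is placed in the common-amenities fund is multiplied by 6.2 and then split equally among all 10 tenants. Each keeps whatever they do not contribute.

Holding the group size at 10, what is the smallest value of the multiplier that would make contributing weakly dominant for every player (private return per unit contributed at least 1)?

10

A contributed unit returns (multiplier)/10 to its contributor.
This reaches 1 exactly when the multiplier is 10.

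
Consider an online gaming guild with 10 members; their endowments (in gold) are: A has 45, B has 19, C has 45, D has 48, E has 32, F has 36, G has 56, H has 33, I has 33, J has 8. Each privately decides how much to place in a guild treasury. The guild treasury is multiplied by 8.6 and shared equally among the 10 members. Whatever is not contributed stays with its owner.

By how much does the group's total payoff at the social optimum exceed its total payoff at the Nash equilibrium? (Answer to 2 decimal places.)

The private return per contributed unit is 8.6/10 = 0.8600 < 1 for every player regardless of endowment, so the Nash equilibrium is zero contribution and the group total is Σ E_j = 45 + 19 + 45 + 48 + 32 + 36 + 56 + 33 + 33 + 8 = 355.
Each contributed unit returns 8.600 to the group, so the social optimum is full contribution by everyone: group total = 8.600 × 355 = 3053.00.
Efficiency loss = (8.600 − 1) × 355 = 2698.00.

2698.00 gold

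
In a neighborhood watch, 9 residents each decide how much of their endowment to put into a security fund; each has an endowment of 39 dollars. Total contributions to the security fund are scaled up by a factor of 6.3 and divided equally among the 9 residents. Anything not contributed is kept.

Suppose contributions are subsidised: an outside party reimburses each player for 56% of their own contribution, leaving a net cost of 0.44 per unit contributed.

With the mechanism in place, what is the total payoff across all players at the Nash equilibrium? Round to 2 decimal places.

Under the mechanism each unit contributed yields (6.3/9) / 0.44 = 1.5909 back to its contributor per unit of net cost, which exceeds 1, making full contribution the dominant choice for everyone.
At the Nash equilibrium everyone contributes 39. Group total payoff = 9 × (39 × 0.56 + 6.3 × 39) = 2407.86.

2407.86 dollars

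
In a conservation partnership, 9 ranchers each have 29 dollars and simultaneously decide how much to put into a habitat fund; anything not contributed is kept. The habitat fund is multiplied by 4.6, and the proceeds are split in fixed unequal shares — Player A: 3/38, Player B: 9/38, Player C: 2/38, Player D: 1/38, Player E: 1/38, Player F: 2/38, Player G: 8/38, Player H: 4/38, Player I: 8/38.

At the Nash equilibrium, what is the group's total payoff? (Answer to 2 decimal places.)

365.40 dollars

Player j's private return per contributed unit is 4.6 × (j's share). Contributing is weakly dominant for j when that share is at least 1/4.6 = 0.2174, and contributing 0 is dominant otherwise.
Player B alone (share 9/38) is above the threshold, contributing 29; the remaining 8 contribute 0. Total contributed: 29.
The habitat fund pays out 4.6 × 29 = 133.40 in total (split across the unequal shares, but the aggregate is all that matters for the group sum).
The 8 free-riders keep 29 each, adding 232. Group total = 232 + 133.40 = 365.40.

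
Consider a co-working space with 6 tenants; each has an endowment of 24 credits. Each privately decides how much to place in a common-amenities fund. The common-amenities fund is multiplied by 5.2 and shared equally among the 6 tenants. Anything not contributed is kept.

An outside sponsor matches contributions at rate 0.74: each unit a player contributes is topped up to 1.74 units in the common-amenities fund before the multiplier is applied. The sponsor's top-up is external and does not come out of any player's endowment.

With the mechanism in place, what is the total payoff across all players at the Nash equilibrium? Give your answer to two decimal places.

With the mechanism, a contributed unit returns 5.2 × 1.74 / 6 = 1.5080 per unit of net cost to the contributor — now above 1 — so contributing fully is weakly dominant for every player.
So the Nash equilibrium is full contribution by all 6; the group earns 5.2 × 1.74 × 144 = 1302.91.

1302.91 credits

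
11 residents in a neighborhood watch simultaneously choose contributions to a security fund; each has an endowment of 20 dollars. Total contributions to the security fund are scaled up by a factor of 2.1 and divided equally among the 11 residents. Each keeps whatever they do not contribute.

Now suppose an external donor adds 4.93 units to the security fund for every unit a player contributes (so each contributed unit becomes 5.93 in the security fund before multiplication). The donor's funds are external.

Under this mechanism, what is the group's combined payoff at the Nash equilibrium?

2739.66 dollars

The effective private return per unit is now 2.1 × 5.93 / 11 = 1.1321 > 1, so every player's dominant strategy flips to full contribution.
So the Nash equilibrium is full contribution by all 11; the group earns 2.1 × 5.93 × 220 = 2739.66.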